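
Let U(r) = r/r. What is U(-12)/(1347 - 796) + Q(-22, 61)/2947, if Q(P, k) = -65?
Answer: -32868/1623797 ≈ -0.020241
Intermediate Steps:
U(r) = 1
U(-12)/(1347 - 796) + Q(-22, 61)/2947 = 1/(1347 - 796) - 65/2947 = 1/551 - 65*1/2947 = 1*(1/551) - 65/2947 = 1/551 - 65/2947 = -32868/1623797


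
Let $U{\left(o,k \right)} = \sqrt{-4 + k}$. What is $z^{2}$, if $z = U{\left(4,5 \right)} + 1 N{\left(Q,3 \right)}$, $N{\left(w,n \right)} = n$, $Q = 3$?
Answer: $16$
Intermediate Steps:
$z = 4$ ($z = \sqrt{-4 + 5} + 1 \cdot 3 = \sqrt{1} + 3 = 1 + 3 = 4$)
$z^{2} = 4^{2} = 16$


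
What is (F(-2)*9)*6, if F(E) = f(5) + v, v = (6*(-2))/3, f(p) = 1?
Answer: -162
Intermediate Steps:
v = -4 (v = -12*⅓ = -4)
F(E) = -3 (F(E) = 1 - 4 = -3)
(F(-2)*9)*6 = -3*9*6 = -27*6 = -162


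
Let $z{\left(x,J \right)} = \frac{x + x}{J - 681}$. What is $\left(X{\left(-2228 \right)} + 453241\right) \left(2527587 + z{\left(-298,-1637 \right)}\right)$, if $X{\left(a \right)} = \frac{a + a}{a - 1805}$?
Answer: $\frac{144725926624334867}{126331} \approx 1.1456 \cdot 10^{12}$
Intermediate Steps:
$X{\left(a \right)} = \frac{2 a}{-1805 + a}$
$z{\left(x,J \right)} = \frac{2 x}{-681 + J}$
$\left(X{\left(-2228 \right)} + 453241\right) \left(2527587 + z{\left(-298,-1637 \right)}\right) = \left(2 \left(-2228\right) \frac{1}{-1805 - 2228} + 453241\right) \left(2527587 + 2 \left(-298\right) \frac{1}{-681 - 1637}\right) = \left(2 \left(-2228\right) \frac{1}{-4033} + 453241\right) \left(2527587 + 2 \left(-298\right) \frac{1}{-2318}\right) = \left(2 \left(-2228\right) \left(- \frac{1}{4033}\right) + 453241\right) \left(2527587 + 2 \left(-298\right) \left(- \frac{1}{2318}\right)\right) = \left(\frac{4456}{4033} + 453241\right) \left(2527587 + \frac{298}{1159}\right) = \frac{1827925409}{4033} \cdot \frac{2929473631}{1159} = \frac{144725926624334867}{126331}$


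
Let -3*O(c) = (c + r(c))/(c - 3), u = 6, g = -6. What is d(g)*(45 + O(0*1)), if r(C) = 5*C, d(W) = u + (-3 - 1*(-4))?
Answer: 315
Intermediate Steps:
d(W) = 7 (d(W) = 6 + (-3 - 1*(-4)) = 6 + (-3 + 4) = 6 + 1 = 7)
O(c) = -2*c/(-3 + c) (O(c) = -(c + 5*c)/(3*(c - 3)) = -6*c/(3*(-3 + c)) = -2*c/(-3 + c))
d(g)*(45 + O(0*1)) = 7*(45 - 2*0*1/(-3 + 0*1)) = 7*(45 - 2*0/(-3 + 0)) = 7*(45 - 2*0/(-3)) = 7*(45 - 2*0*(-1/3)) = 7*(45 + 0) = 7*45 = 315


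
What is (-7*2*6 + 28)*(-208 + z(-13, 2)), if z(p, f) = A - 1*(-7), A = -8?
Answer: 11704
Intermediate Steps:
z(p, f) = -1 (z(p, f) = -8 - 1*(-7) = -8 + 7 = -1)
(-7*2*6 + 28)*(-208 + z(-13, 2)) = (-7*2*6 + 28)*(-208 - 1) = (-14*6 + 28)*(-209) = (-84 + 28)*(-209) = -56*(-209) = 11704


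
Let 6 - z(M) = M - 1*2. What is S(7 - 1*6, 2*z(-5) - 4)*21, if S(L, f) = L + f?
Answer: 483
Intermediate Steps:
z(M) = 8 - M (z(M) = 6 - (M - 1*2) = 6 - (M - 2) = 6 - (-2 + M) = 6 + (2 - M) = 8 - M)
S(7 - 1*6, 2*z(-5) - 4)*21 = ((7 - 1*6) + (2*(8 - 1*(-5)) - 4))*21 = ((7 - 6) + (2*(8 + 5) - 4))*21 = (1 + (2*13 - 4))*21 = (1 + (26 - 4))*21 = (1 + 22)*21 = 23*21 = 483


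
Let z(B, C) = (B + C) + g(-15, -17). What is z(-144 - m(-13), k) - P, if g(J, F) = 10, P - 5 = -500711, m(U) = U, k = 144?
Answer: 500729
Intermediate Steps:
P = -500706 (P = 5 - 500711 = -500706)
z(B, C) = 10 + B + C (z(B, C) = (B + C) + 10 = 10 + B + C)
z(-144 - m(-13), k) - P = (10 + (-144 - 1*(-13)) + 144) - 1*(-500706) = (10 + (-144 + 13) + 144) + 500706 = (10 - 131 + 144) + 500706 = 23 + 500706 = 500729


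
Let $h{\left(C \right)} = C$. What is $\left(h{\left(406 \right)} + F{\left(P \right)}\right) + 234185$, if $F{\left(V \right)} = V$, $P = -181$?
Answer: $234410$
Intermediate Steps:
$\left(h{\left(406 \right)} + F{\left(P \right)}\right) + 234185 = \left(406 - 181\right) + 234185 = 225 + 234185 = 234410$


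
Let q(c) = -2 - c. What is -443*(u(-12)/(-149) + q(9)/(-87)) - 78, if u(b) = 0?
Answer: -11659/87 ≈ -134.01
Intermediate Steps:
-443*(u(-12)/(-149) + q(9)/(-87)) - 78 = -443*(0/(-149) + (-2 - 1*9)/(-87)) - 78 = -443*(0*(-1/149) + (-2 - 9)*(-1/87)) - 78 = -443*(0 - 11*(-1/87)) - 78 = -443*(0 + 11/87) - 78 = -443*11/87 - 78 = -4873/87 - 78 = -11659/87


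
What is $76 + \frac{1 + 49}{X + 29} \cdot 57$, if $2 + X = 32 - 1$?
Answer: $\frac{3629}{29} \approx 125.14$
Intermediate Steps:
$X = 29$ ($X = -2 + \left(32 - 1\right) = -2 + 31 = 29$)
$76 + \frac{1 + 49}{X + 29} \cdot 57 = 76 + \frac{1 + 49}{29 + 29} \cdot 57 = 76 + \frac{50}{58} \cdot 57 = 76 + 50 \cdot \frac{1}{58} \cdot 57 = 76 + \frac{25}{29} \cdot 57 = 76 + \frac{1425}{29} = \frac{3629}{29}$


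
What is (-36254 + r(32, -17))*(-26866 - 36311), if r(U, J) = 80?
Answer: 2285364798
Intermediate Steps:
(-36254 + r(32, -17))*(-26866 - 36311) = (-36254 + 80)*(-26866 - 36311) = -36174*(-63177) = 2285364798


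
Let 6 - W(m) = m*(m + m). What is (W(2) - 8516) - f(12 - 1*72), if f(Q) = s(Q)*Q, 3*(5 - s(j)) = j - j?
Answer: -8218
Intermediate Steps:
W(m) = 6 - 2*m² (W(m) = 6 - m*(m + m) = 6 - m*2*m = 6 - 2*m²)
s(j) = 5 (s(j) = 5 - (j - j)/3 = 5 - ⅓*0 = 5 + 0 = 5)
f(Q) = 5*Q
(W(2) - 8516) - f(12 - 1*72) = ((6 - 2*2²) - 8516) - 5*(12 - 1*72) = ((6 - 2*4) - 8516) - 5*(12 - 72) = ((6 - 8) - 8516) - 5*(-60) = (-2 - 8516) - 1*(-300) = -8518 + 300 = -8218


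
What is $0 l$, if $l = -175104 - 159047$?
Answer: $0$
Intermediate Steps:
$l = -334151$
$0 l = 0 \left(-334151\right) = 0$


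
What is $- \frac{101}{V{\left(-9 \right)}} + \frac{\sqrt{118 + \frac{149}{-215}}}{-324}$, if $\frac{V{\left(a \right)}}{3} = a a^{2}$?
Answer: $\frac{101}{2187} - \frac{\sqrt{5422515}}{69660} \approx 0.012753$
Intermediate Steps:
$V{\left(a \right)} = 3 a^{3}$ ($V{\left(a \right)} = 3 a a^{2} = 3 a^{3}$)
$- \frac{101}{V{\left(-9 \right)}} + \frac{\sqrt{118 + \frac{149}{-215}}}{-324} = - \frac{101}{3 \left(-9\right)^{3}} + \frac{\sqrt{118 + \frac{149}{-215}}}{-324} = - \frac{101}{3 \left(-729\right)} + \sqrt{118 + 149 \left(- \frac{1}{215}\right)} \left(- \frac{1}{324}\right) = - \frac{101}{-2187} + \sqrt{118 - \frac{149}{215}} \left(- \frac{1}{324}\right) = \left(-101\right) \left(- \frac{1}{2187}\right) + \sqrt{\frac{25221}{215}} \left(- \frac{1}{324}\right) = \frac{101}{2187} + \frac{\sqrt{5422515}}{215} \left(- \frac{1}{324}\right) = \frac{101}{2187} - \frac{\sqrt{5422515}}{69660}$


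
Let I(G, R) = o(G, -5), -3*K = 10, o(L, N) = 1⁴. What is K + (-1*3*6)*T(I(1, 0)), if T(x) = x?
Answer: -64/3 ≈ -21.333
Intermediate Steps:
o(L, N) = 1
K = -10/3 (K = -⅓*10 = -10/3 ≈ -3.3333)
I(G, R) = 1
K + (-1*3*6)*T(I(1, 0)) = -10/3 + (-1*3*6)*1 = -10/3 - 3*6*1 = -10/3 - 18*1 = -10/3 - 18 = -64/3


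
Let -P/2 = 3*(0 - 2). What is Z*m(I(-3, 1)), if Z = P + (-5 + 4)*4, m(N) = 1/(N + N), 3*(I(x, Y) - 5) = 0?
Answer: ⅘ ≈ 0.80000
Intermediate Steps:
I(x, Y) = 5 (I(x, Y) = 5 + (⅓)*0 = 5 + 0 = 5)
P = 12 (P = -6*(0 - 2) = -6*(-2) = -2*(-6) = 12)
m(N) = 1/(2*N)
Z = 8 (Z = 12 + (-5 + 4)*4 = 12 - 1*4 = 12 - 4 = 8)
Z*m(I(-3, 1)) = 8*((½)/5) = 8*((½)*(⅕)) = 8*(⅒) = ⅘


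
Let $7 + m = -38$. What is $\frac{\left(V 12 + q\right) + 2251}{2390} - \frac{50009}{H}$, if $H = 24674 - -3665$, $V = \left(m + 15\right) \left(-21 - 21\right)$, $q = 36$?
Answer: $\frac{373775463}{67730210} \approx 5.5186$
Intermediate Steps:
$m = -45$ ($m = -7 - 38 = -45$)
$V = 1260$ ($V = \left(-45 + 15\right) \left(-21 - 21\right) = \left(-30\right) \left(-42\right) = 1260$)
$H = 28339$ ($H = 24674 + 3665 = 28339$)
$\frac{\left(V 12 + q\right) + 2251}{2390} - \frac{50009}{H} = \frac{\left(1260 \cdot 12 + 36\right) + 2251}{2390} - \frac{50009}{28339} = \left(\left(15120 + 36\right) + 2251\right) \frac{1}{2390} - \frac{50009}{28339} = \left(15156 + 2251\right) \frac{1}{2390} - \frac{50009}{28339} = 17407 \cdot \frac{1}{2390} - \frac{50009}{28339} = \frac{17407}{2390} - \frac{50009}{28339} = \frac{373775463}{67730210}$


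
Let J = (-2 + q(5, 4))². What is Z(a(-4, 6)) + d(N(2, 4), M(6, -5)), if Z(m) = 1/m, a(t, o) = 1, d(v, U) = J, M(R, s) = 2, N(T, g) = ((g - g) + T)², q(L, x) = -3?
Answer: 26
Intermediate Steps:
N(T, g) = T² (N(T, g) = (0 + T)² = T²)
J = 25 (J = (-2 - 3)² = (-5)² = 25)
d(v, U) = 25
Z(a(-4, 6)) + d(N(2, 4), M(6, -5)) = 1/1 + 25 = 1 + 25 = 26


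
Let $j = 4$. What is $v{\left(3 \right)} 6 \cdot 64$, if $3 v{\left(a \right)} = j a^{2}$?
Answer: $4608$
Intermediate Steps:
$v{\left(a \right)} = \frac{4 a^{2}}{3}$
$v{\left(3 \right)} 6 \cdot 64 = \frac{4 \cdot 3^{2}}{3} \cdot 6 \cdot 64 = \frac{4}{3} \cdot 9 \cdot 6 \cdot 64 = 12 \cdot 6 \cdot 64 = 72 \cdot 64 = 4608$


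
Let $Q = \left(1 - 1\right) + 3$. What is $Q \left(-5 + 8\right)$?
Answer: $9$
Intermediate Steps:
$Q = 3$ ($Q = 0 + 3 = 3$)
$Q \left(-5 + 8\right) = 3 \left(-5 + 8\right) = 3 \cdot 3 = 9$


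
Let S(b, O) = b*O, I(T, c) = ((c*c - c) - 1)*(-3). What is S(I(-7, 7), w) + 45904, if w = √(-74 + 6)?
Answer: 45904 - 246*I*√17 ≈ 45904.0 - 1014.3*I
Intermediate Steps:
w = 2*I*√17 (w = √(-68) = 2*I*√17 ≈ 8.2462*I)
I(T, c) = 3 - 3*c² + 3*c (I(T, c) = ((c² - c) - 1)*(-3) = (-1 + c² - c)*(-3) = 3 - 3*c² + 3*c)
S(b, O) = O*b
S(I(-7, 7), w) + 45904 = (2*I*√17)*(3 - 3*7² + 3*7) + 45904 = (2*I*√17)*(3 - 3*49 + 21) + 45904 = (2*I*√17)*(3 - 147 + 21) + 45904 = (2*I*√17)*(-123) + 45904 = -246*I*√17 + 45904 = 45904 - 246*I*√17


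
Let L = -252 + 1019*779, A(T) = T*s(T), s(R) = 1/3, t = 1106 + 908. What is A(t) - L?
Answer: -2378633/3 ≈ -7.9288e+5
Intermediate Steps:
t = 2014
s(R) = 1/3
A(T) = T/3 (A(T) = T*(1/3) = T/3)
L = 793549 (L = -252 + 793801 = 793549)
A(t) - L = (1/3)*2014 - 1*793549 = 2014/3 - 793549 = -2378633/3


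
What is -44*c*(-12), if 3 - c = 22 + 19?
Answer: -20064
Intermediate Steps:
c = -38 (c = 3 - (22 + 19) = 3 - 1*41 = 3 - 41 = -38)
-44*c*(-12) = -44*(-38)*(-12) = 1672*(-12) = -20064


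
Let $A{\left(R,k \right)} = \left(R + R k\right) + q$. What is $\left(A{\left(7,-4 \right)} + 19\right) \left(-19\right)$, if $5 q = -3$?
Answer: $\frac{247}{5} \approx 49.4$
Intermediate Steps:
$q = - \frac{3}{5}$ ($q = \frac{1}{5} \left(-3\right) = - \frac{3}{5} \approx -0.6$)
$A{\left(R,k \right)} = - \frac{3}{5} + R + R k$ ($A{\left(R,k \right)} = \left(R + R k\right) - \frac{3}{5} = - \frac{3}{5} + R + R k$)
$\left(A{\left(7,-4 \right)} + 19\right) \left(-19\right) = \left(\left(- \frac{3}{5} + 7 + 7 \left(-4\right)\right) + 19\right) \left(-19\right) = \left(\left(- \frac{3}{5} + 7 - 28\right) + 19\right) \left(-19\right) = \left(- \frac{108}{5} + 19\right) \left(-19\right) = \left(- \frac{13}{5}\right) \left(-19\right) = \frac{247}{5}$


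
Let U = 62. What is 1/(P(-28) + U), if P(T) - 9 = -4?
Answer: 1/67 ≈ 0.014925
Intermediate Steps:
P(T) = 5 (P(T) = 9 - 4 = 5)
1/(P(-28) + U) = 1/(5 + 62) = 1/67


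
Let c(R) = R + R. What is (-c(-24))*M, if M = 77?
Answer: 3696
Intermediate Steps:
c(R) = 2*R
(-c(-24))*M = -2*(-24)*77 = -1*(-48)*77 = 48*77 = 3696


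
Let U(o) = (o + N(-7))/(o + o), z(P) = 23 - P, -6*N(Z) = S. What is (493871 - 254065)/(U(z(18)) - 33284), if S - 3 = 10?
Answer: -2055480/285289 ≈ -7.2049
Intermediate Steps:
S = 13 (S = 3 + 10 = 13)
N(Z) = -13/6 (N(Z) = -⅙*13 = -13/6)
U(o) = (-13/6 + o)/(2*o) (U(o) = (o - 13/6)/(o + o) = (-13/6 + o)/((2*o)) = (-13/6 + o)*(1/(2*o)) = (-13/6 + o)/(2*o))
(493871 - 254065)/(U(z(18)) - 33284) = (493871 - 254065)/((-13 + 6*(23 - 1*18))/(12*(23 - 1*18)) - 33284) = 239806/((-13 + 6*(23 - 18))/(12*(23 - 18)) - 33284) = 239806/((1/12)*(-13 + 6*5)/5 - 33284) = 239806/((1/12)*(⅕)*(-13 + 30) - 33284) = 239806/((1/12)*(⅕)*17 - 33284) = 239806/(17/60 - 33284) = 239806/(-1997023/60) = 239806*(-60/1997023) = -2055480/285289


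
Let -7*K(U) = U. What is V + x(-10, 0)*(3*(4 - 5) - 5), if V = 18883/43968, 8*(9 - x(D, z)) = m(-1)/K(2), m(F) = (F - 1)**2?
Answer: -3762365/43968 ≈ -85.571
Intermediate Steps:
K(U) = -U/7
m(F) = (-1 + F)**2
x(D, z) = 43/4 (x(D, z) = 9 - (-1 - 1)**2/(8*((-1/7*2))) = 9 - (-2)**2/(8*(-2/7)) = 9 - (-7)/(2*2) = 9 - 1/8*(-14) = 9 + 7/4 = 43/4)
V = 18883/43968 (V = 18883*(1/43968) = 18883/43968 ≈ 0.42947)
V + x(-10, 0)*(3*(4 - 5) - 5) = 18883/43968 + 43*(3*(4 - 5) - 5)/4 = 18883/43968 + 43*(3*(-1) - 5)/4 = 18883/43968 + 43*(-3 - 5)/4 = 18883/43968 + (43/4)*(-8) = 18883/43968 - 86 = -3762365/43968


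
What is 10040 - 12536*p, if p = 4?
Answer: -40104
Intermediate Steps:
10040 - 12536*p = 10040 - 12536*4 = 10040 - 50144 = -40104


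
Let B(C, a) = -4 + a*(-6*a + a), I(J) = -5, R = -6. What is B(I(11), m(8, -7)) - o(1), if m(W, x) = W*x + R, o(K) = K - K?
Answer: -19224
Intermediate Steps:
o(K) = 0
m(W, x) = -6 + W*x (m(W, x) = W*x - 6 = -6 + W*x)
B(C, a) = -4 - 5*a² (B(C, a) = -4 + a*(-5*a) = -4 - 5*a²)
B(I(11), m(8, -7)) - o(1) = (-4 - 5*(-6 + 8*(-7))²) - 1*0 = (-4 - 5*(-6 - 56)²) + 0 = (-4 - 5*(-62)²) + 0 = (-4 - 5*3844) + 0 = (-4 - 19220) + 0 = -19224 + 0 = -19224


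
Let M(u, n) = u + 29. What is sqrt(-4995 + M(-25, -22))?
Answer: I*sqrt(4991) ≈ 70.647*I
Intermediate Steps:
M(u, n) = 29 + u
sqrt(-4995 + M(-25, -22)) = sqrt(-4995 + (29 - 25)) = sqrt(-4995 + 4) = sqrt(-4991) = I*sqrt(4991)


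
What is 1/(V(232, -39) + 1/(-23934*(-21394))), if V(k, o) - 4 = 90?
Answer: 512043996/48132135625 ≈ 0.010638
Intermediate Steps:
V(k, o) = 94 (V(k, o) = 4 + 90 = 94)
1/(V(232, -39) + 1/(-23934*(-21394))) = 1/(94 + 1/(-23934*(-21394))) = 1/(94 - 1/23934*(-1/21394)) = 1/(94 + 1/512043996) = 1/(48132135625/512043996) = 512043996/48132135625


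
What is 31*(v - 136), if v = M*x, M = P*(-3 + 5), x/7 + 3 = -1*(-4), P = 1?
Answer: -3782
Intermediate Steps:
x = 7 (x = -21 + 7*(-1*(-4)) = -21 + 7*4 = -21 + 28 = 7)
M = 2 (M = 1*(-3 + 5) = 1*2 = 2)
v = 14 (v = 2*7 = 14)
31*(v - 136) = 31*(14 - 136) = 31*(-122) = -3782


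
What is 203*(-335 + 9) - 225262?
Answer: -291440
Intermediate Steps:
203*(-335 + 9) - 225262 = 203*(-326) - 225262 = -66178 - 225262 = -291440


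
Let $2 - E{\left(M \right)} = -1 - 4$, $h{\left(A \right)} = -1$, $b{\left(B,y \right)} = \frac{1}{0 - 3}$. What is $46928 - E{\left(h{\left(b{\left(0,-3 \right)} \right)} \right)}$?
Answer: $46921$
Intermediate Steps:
$b{\left(B,y \right)} = - \frac{1}{3}$ ($b{\left(B,y \right)} = \frac{1}{-3} = - \frac{1}{3}$)
$E{\left(M \right)} = 7$ ($E{\left(M \right)} = 2 - \left(-1 - 4\right) = 2 - -5 = 2 + 5 = 7$)
$46928 - E{\left(h{\left(b{\left(0,-3 \right)} \right)} \right)} = 46928 - 7 = 46921$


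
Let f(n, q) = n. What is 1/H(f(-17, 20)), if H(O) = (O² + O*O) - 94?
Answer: 1/484 ≈ 0.0020661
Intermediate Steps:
H(O) = -94 + 2*O² (H(O) = (O² + O²) - 94 = 2*O² - 94 = -94 + 2*O²)
1/H(f(-17, 20)) = 1/(-94 + 2*(-17)²) = 1/(-94 + 2*289) = 1/(-94 + 578) = 1/484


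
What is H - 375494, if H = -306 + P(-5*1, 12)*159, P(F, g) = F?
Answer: -376595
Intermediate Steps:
H = -1101 (H = -306 - 5*1*159 = -306 - 5*159 = -306 - 795 = -1101)
H - 375494 = -1101 - 375494 = -376595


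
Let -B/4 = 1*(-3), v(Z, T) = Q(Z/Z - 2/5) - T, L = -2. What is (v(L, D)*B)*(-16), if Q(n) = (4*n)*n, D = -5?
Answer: -30912/25 ≈ -1236.5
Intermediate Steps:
Q(n) = 4*n²
v(Z, T) = 36/25 - T (v(Z, T) = 4*(Z/Z - 2/5)² - T = 4*(1 - 2*⅕)² - T = 4*(1 - ⅖)² - T = 4*(⅗)² - T = 4*(9/25) - T = 36/25 - T)
B = 12 (B = -4*(-3) = 12)
(v(L, D)*B)*(-16) = ((36/25 - 1*(-5))*12)*(-16) = ((36/25 + 5)*12)*(-16) = ((161/25)*12)*(-16) = (1932/25)*(-16) = -30912/25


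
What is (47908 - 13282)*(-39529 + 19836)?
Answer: -681889818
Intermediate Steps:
(47908 - 13282)*(-39529 + 19836) = 34626*(-19693) = -681889818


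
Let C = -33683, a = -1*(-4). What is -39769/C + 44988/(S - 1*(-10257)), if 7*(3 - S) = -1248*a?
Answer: 1138504338/215604883 ≈ 5.2805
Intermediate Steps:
a = 4
S = 5013/7 (S = 3 - (-1248)*4/7 = 3 - 1/7*(-4992) = 3 + 4992/7 = 5013/7 ≈ 716.14)
-39769/C + 44988/(S - 1*(-10257)) = -39769/(-33683) + 44988/(5013/7 - 1*(-10257)) = -39769*(-1/33683) + 44988/(5013/7 + 10257) = 39769/33683 + 44988/(76812/7) = 39769/33683 + 44988*(7/76812) = 39769/33683 + 26243/6401 = 1138504338/215604883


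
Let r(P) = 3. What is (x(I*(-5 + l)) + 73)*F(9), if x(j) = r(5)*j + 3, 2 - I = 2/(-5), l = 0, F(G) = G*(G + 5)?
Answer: 5040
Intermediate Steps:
F(G) = G*(5 + G)
I = 12/5 (I = 2 - 2/(-5) = 2 - 2*(-1)/5 = 2 - 1*(-⅖) = 2 + ⅖ = 12/5 ≈ 2.4000)
x(j) = 3 + 3*j (x(j) = 3*j + 3 = 3 + 3*j)
(x(I*(-5 + l)) + 73)*F(9) = ((3 + 3*(12*(-5 + 0)/5)) + 73)*(9*(5 + 9)) = ((3 + 3*((12/5)*(-5))) + 73)*(9*14) = ((3 + 3*(-12)) + 73)*126 = ((3 - 36) + 73)*126 = (-33 + 73)*126 = 40*126 = 5040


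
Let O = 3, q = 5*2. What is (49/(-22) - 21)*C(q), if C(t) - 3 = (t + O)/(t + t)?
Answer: -37303/440 ≈ -84.780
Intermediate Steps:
q = 10
C(t) = 3 + (3 + t)/(2*t) (C(t) = 3 + (t + 3)/(t + t) = 3 + (3 + t)/((2*t)) = 3 + (3 + t)*(1/(2*t)) = 3 + (3 + t)/(2*t))
(49/(-22) - 21)*C(q) = (49/(-22) - 21)*((½)*(3 + 7*10)/10) = (49*(-1/22) - 21)*((½)*(⅒)*(3 + 70)) = (-49/22 - 21)*((½)*(⅒)*73) = -511/22*73/20 = -37303/440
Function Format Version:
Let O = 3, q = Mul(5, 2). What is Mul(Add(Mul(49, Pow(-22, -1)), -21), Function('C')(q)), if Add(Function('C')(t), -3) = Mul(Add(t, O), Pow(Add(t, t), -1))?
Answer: Rational(-37303, 440) ≈ -84.780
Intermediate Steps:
q = 10
Function('C')(t) = Add(3, Mul(Rational(1, 2), Pow(t, -1), Add(3, t))) (Function('C')(t) = Add(3, Mul(Add(t, 3), Pow(Add(t, t), -1))) = Add(3, Mul(Add(3, t), Pow(Mul(2, t), -1))) = Add(3, Mul(Add(3, t), Mul(Rational(1, 2), Pow(t, -1)))) = Add(3, Mul(Rational(1, 2), Pow(t, -1), Add(3, t))))
Mul(Add(Mul(49, Pow(-22, -1)), -21), Function('C')(q)) = Mul(Add(Mul(49, Pow(-22, -1)), -21), Mul(Rational(1, 2), Pow(10, -1), Add(3, Mul(7, 10)))) = Mul(Add(Mul(49, Rational(-1, 22)), -21), Mul(Rational(1, 2), Rational(1, 10), Add(3, 70))) = Mul(Add(Rational(-49, 22), -21), Mul(Rational(1, 2), Rational(1, 10), 73)) = Mul(Rational(-511, 22), Rational(73, 20)) = Rational(-37303, 440)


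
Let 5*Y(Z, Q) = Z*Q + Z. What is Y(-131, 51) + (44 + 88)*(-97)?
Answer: -70832/5 ≈ -14166.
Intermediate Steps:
Y(Z, Q) = Z/5 + Q*Z/5 (Y(Z, Q) = (Z*Q + Z)/5 = (Q*Z + Z)/5 = (Z + Q*Z)/5 = Z/5 + Q*Z/5)
Y(-131, 51) + (44 + 88)*(-97) = (⅕)*(-131)*(1 + 51) + (44 + 88)*(-97) = (⅕)*(-131)*52 + 132*(-97) = -6812/5 - 12804 = -70832/5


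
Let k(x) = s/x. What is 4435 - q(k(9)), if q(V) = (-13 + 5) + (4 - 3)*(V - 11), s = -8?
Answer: 40094/9 ≈ 4454.9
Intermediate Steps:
k(x) = -8/x
q(V) = -19 + V (q(V) = -8 + 1*(-11 + V) = -8 + (-11 + V) = -19 + V)
4435 - q(k(9)) = 4435 - (-19 - 8/9) = 4435 - 1*(-179/9) = 4435 + 179/9 = 40094/9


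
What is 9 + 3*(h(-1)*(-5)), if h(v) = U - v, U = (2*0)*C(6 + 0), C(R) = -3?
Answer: -6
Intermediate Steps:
U = 0 (U = (2*0)*(-3) = 0*(-3) = 0)
h(v) = -v (h(v) = 0 - v = -v)
9 + 3*(h(-1)*(-5)) = 9 + 3*(-1*(-1)*(-5)) = 9 + 3*(1*(-5)) = 9 + 3*(-5) = 9 - 15 = -6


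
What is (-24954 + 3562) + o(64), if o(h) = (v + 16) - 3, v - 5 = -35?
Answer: -21409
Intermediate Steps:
v = -30 (v = 5 - 35 = -30)
o(h) = -17 (o(h) = (-30 + 16) - 3 = -14 - 3 = -17)
(-24954 + 3562) + o(64) = (-24954 + 3562) - 17 = -21392 - 17 = -21409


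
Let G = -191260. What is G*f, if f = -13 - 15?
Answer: 5355280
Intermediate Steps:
f = -28
G*f = -191260*(-28) = 5355280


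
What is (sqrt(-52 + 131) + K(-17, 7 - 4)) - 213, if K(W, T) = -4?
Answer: -217 + sqrt(79) ≈ -208.11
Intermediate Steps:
(sqrt(-52 + 131) + K(-17, 7 - 4)) - 213 = (sqrt(-52 + 131) - 4) - 213 = (sqrt(79) - 4) - 213 = (-4 + sqrt(79)) - 213 = -217 + sqrt(79)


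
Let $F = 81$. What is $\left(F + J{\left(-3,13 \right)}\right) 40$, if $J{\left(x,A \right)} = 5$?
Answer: $3440$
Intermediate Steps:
$\left(F + J{\left(-3,13 \right)}\right) 40 = \left(81 + 5\right) 40 = 86 \cdot 40 = 3440$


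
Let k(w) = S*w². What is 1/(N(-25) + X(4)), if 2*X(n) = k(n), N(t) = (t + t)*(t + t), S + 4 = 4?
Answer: 1/2500 ≈ 0.00040000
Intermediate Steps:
S = 0 (S = -4 + 4 = 0)
N(t) = 4*t² (N(t) = (2*t)*(2*t) = 4*t²)
k(w) = 0 (k(w) = 0*w² = 0)
X(n) = 0 (X(n) = (½)*0 = 0)
1/(N(-25) + X(4)) = 1/(4*(-25)² + 0) = 1/(4*625 + 0) = 1/(2500 + 0) = 1/2500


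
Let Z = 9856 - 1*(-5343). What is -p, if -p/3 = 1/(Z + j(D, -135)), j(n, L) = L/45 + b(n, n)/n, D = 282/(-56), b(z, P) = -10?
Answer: 423/2142916 ≈ 0.00019739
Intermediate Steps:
D = -141/28 (D = 282*(-1/56) = -141/28 ≈ -5.0357)
j(n, L) = -10/n + L/45 (j(n, L) = L/45 - 10/n = -10/n + L/45)
Z = 15199 (Z = 9856 + 5343 = 15199)
p = -423/2142916 (p = -3/(15199 + (-10/(-141/28) + (1/45)*(-135))) = -3/(15199 + (-10*(-28/141) - 3)) = -3/(15199 + (280/141 - 3)) = -3/(15199 - 143/141) = -3/2142916/141 = -3*141/2142916 = -423/2142916 ≈ -0.00019739)
-p = -1*(-423/2142916) = 423/2142916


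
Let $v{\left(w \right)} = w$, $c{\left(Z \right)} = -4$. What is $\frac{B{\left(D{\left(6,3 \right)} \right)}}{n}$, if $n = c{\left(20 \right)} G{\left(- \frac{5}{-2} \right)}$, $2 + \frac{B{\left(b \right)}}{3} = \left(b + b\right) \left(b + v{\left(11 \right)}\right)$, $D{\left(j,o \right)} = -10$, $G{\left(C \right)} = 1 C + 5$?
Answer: $\frac{11}{5} \approx 2.2$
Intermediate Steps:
$G{\left(C \right)} = 5 + C$ ($G{\left(C \right)} = C + 5 = 5 + C$)
$B{\left(b \right)} = -6 + 6 b \left(11 + b\right)$ ($B{\left(b \right)} = -6 + 3 \left(b + b\right) \left(b + 11\right) = -6 + 3 \cdot 2 b \left(11 + b\right) = -6 + 6 b \left(11 + b\right)$)
$n = -30$ ($n = - 4 \left(5 - \frac{5}{-2}\right) = - 4 \left(5 - - \frac{5}{2}\right) = - 4 \left(5 + \frac{5}{2}\right) = \left(-4\right) \frac{15}{2} = -30$)
$\frac{B{\left(D{\left(6,3 \right)} \right)}}{n} = \frac{-6 + 6 \left(-10\right)^{2} + 66 \left(-10\right)}{-30} = \left(-6 + 6 \cdot 100 - 660\right) \left(- \frac{1}{30}\right) = \left(-6 + 600 - 660\right) \left(- \frac{1}{30}\right) = \left(-66\right) \left(- \frac{1}{30}\right) = \frac{11}{5}$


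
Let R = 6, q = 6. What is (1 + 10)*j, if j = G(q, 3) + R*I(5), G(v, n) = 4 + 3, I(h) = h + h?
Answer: 737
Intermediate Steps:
I(h) = 2*h
G(v, n) = 7
j = 67 (j = 7 + 6*(2*5) = 7 + 6*10 = 7 + 60 = 67)
(1 + 10)*j = (1 + 10)*67 = 11*67 = 737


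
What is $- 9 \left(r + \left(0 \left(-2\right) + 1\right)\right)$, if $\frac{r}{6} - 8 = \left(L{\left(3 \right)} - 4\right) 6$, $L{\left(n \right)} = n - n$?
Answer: $855$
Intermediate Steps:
$L{\left(n \right)} = 0$
$r = -96$ ($r = 48 + 6 \left(0 - 4\right) 6 = 48 + 6 \left(\left(-4\right) 6\right) = 48 + 6 \left(-24\right) = 48 - 144 = -96$)
$- 9 \left(r + \left(0 \left(-2\right) + 1\right)\right) = - 9 \left(-96 + \left(0 \left(-2\right) + 1\right)\right) = - 9 \left(-96 + \left(0 + 1\right)\right) = - 9 \left(-96 + 1\right) = \left(-9\right) \left(-95\right) = 855$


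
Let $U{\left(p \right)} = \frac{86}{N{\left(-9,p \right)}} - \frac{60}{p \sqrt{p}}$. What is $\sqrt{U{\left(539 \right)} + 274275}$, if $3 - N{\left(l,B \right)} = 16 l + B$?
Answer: $\frac{\sqrt{318730334153 - 1680 \sqrt{11}}}{1078} \approx 523.71$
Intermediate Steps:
$N{\left(l,B \right)} = 3 - B - 16 l$ ($N{\left(l,B \right)} = 3 - \left(16 l + B\right) = 3 - \left(B + 16 l\right) = 3 - B - 16 l$)
$U{\left(p \right)} = - \frac{60}{p^{\frac{3}{2}}} + \frac{86}{147 - p}$ ($U{\left(p \right)} = \frac{86}{3 - p - -144} - \frac{60}{p \sqrt{p}} = \frac{86}{3 - p + 144} - \frac{60}{p^{\frac{3}{2}}} = \frac{86}{147 - p} - \frac{60}{p^{\frac{3}{2}}} = - \frac{60}{p^{\frac{3}{2}}} + \frac{86}{147 - p}$)
$\sqrt{U{\left(539 \right)} + 274275} = \sqrt{\frac{2 \left(4410 - 43 \cdot 539^{\frac{3}{2}} - 16170\right)}{3773 \sqrt{11} \left(-147 + 539\right)} + 274275} = \sqrt{\frac{2 \frac{\sqrt{11}}{41503} \left(4410 - 43 \cdot 3773 \sqrt{11} - 16170\right)}{392} + 274275} = \sqrt{2 \frac{\sqrt{11}}{41503} \cdot \frac{1}{392} \left(4410 - 162239 \sqrt{11} - 16170\right) + 274275} = \sqrt{2 \frac{\sqrt{11}}{41503} \cdot \frac{1}{392} \left(-11760 - 162239 \sqrt{11}\right) + 274275} = \sqrt{\frac{\sqrt{11} \left(-11760 - 162239 \sqrt{11}\right)}{8134588} + 274275} = \sqrt{274275 + \frac{\sqrt{11} \left(-11760 - 162239 \sqrt{11}\right)}{8134588}}$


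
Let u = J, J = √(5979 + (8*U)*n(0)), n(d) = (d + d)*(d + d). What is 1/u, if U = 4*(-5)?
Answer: √5979/5979 ≈ 0.012933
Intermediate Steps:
U = -20
n(d) = 4*d² (n(d) = (2*d)*(2*d) = 4*d²)
J = √5979 (J = √(5979 + (8*(-20))*(4*0²)) = √(5979 - 640*0) = √(5979 - 160*0) = √(5979 + 0) = √5979 ≈ 77.324)
u = √5979 ≈ 77.324
1/u = 1/(√5979) = √5979/5979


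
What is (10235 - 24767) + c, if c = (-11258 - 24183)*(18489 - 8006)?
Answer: -371542535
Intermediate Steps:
c = -371528003 (c = -35441*10483 = -371528003)
(10235 - 24767) + c = (10235 - 24767) - 371528003 = -14532 - 371528003 = -371542535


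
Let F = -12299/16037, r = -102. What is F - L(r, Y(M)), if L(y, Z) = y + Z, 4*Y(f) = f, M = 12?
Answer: 225052/2291 ≈ 98.233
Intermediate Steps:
Y(f) = f/4
F = -1757/2291 (F = -12299*1/16037 = -1757/2291 ≈ -0.76691)
L(y, Z) = Z + y
F - L(r, Y(M)) = -1757/2291 - ((¼)*12 - 102) = -1757/2291 - (3 - 102) = -1757/2291 - 1*(-99) = -1757/2291 + 99 = 225052/2291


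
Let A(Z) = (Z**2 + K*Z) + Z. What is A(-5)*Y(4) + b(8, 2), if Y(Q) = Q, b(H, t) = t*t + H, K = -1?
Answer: 112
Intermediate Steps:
b(H, t) = H + t**2 (b(H, t) = t**2 + H = H + t**2)
A(Z) = Z**2 (A(Z) = (Z**2 - Z) + Z = Z**2)
A(-5)*Y(4) + b(8, 2) = (-5)**2*4 + (8 + 2**2) = 25*4 + (8 + 4) = 100 + 12 = 112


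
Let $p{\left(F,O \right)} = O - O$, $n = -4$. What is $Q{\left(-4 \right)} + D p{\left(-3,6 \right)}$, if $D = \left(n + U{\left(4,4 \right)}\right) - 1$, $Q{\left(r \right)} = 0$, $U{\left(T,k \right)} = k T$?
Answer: $0$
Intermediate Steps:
$U{\left(T,k \right)} = T k$
$p{\left(F,O \right)} = 0$
$D = 11$ ($D = \left(-4 + 4 \cdot 4\right) - 1 = \left(-4 + 16\right) - 1 = 12 - 1 = 11$)
$Q{\left(-4 \right)} + D p{\left(-3,6 \right)} = 0 + 11 \cdot 0 = 0 + 0 = 0$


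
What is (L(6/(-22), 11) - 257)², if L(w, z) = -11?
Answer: 71824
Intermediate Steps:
(L(6/(-22), 11) - 257)² = (-11 - 257)² = (-268)² = 71824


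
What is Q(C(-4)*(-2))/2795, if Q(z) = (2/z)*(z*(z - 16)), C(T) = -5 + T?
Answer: 4/2795 ≈ 0.0014311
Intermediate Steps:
Q(z) = -32 + 2*z (Q(z) = (2/z)*(z*(-16 + z)) = -32 + 2*z)
Q(C(-4)*(-2))/2795 = (-32 + 2*((-5 - 4)*(-2)))/2795 = (-32 + 2*(-9*(-2)))*(1/2795) = (-32 + 2*18)*(1/2795) = (-32 + 36)*(1/2795) = 4*(1/2795) = 4/2795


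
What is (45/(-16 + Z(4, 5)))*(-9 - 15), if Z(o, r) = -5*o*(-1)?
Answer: -270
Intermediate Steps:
Z(o, r) = 5*o
(45/(-16 + Z(4, 5)))*(-9 - 15) = (45/(-16 + 5*4))*(-9 - 15) = (45/(-16 + 20))*(-24) = (45/4)*(-24) = -270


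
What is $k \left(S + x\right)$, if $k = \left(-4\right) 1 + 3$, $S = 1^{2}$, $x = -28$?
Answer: $27$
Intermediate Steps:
$S = 1$
$k = -1$ ($k = -4 + 3 = -1$)
$k \left(S + x\right) = - (1 - 28) = \left(-1\right) \left(-27\right) = 27$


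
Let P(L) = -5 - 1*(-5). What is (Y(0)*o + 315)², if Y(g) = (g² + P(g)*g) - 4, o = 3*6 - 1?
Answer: 61009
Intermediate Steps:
o = 17 (o = 18 - 1 = 17)
P(L) = 0 (P(L) = -5 + 5 = 0)
Y(g) = -4 + g² (Y(g) = (g² + 0*g) - 4 = (g² + 0) - 4 = g² - 4 = -4 + g²)
(Y(0)*o + 315)² = ((-4 + 0²)*17 + 315)² = ((-4 + 0)*17 + 315)² = (-4*17 + 315)² = (-68 + 315)² = 247² = 61009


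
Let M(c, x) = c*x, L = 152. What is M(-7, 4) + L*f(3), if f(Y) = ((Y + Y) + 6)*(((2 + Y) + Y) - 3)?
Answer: 9092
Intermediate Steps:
f(Y) = (-1 + 2*Y)*(6 + 2*Y) (f(Y) = (2*Y + 6)*((2 + 2*Y) - 3) = (6 + 2*Y)*(-1 + 2*Y) = (-1 + 2*Y)*(6 + 2*Y))
M(-7, 4) + L*f(3) = -7*4 + 152*(-6 + 4*3**2 + 10*3) = -28 + 152*(-6 + 4*9 + 30) = -28 + 152*(-6 + 36 + 30) = -28 + 152*60 = -28 + 9120 = 9092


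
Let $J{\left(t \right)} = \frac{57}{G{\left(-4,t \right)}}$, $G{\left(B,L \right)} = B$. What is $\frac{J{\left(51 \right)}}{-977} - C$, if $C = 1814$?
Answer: $- \frac{7089055}{3908} \approx -1814.0$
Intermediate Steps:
$J{\left(t \right)} = - \frac{57}{4}$ ($J{\left(t \right)} = \frac{57}{-4} = 57 \left(- \frac{1}{4}\right) = - \frac{57}{4}$)
$\frac{J{\left(51 \right)}}{-977} - C = - \frac{57}{4 \left(-977\right)} - 1814 = \left(- \frac{57}{4}\right) \left(- \frac{1}{977}\right) - 1814 = \frac{57}{3908} - 1814 = - \frac{7089055}{3908}$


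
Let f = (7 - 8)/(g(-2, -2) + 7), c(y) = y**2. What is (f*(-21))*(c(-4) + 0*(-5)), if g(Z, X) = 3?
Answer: 168/5 ≈ 33.600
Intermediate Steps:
f = -1/10 (f = (7 - 8)/(3 + 7) = -1/10 ≈ -0.10000)
(f*(-21))*(c(-4) + 0*(-5)) = (-1/10*(-21))*((-4)**2 + 0*(-5)) = 21*(16 + 0)/10 = (21/10)*16 = 168/5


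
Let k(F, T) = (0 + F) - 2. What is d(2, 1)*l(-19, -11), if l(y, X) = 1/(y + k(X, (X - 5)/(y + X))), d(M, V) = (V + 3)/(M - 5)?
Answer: 1/24 ≈ 0.041667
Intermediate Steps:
d(M, V) = (3 + V)/(-5 + M)
k(F, T) = -2 + F (k(F, T) = F - 2 = -2 + F)
l(y, X) = 1/(-2 + X + y) (l(y, X) = 1/(y + (-2 + X)) = 1/(-2 + X + y))
d(2, 1)*l(-19, -11) = ((3 + 1)/(-5 + 2))/(-2 - 11 - 19) = (4/(-3))/(-32) = -1/3*4*(-1/32) = -4/3*(-1/32) = 1/24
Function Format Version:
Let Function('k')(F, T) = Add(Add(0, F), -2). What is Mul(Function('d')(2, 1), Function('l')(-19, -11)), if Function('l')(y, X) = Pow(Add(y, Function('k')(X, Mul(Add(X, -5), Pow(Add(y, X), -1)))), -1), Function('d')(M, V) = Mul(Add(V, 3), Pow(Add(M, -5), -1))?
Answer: Rational(1, 24) ≈ 0.041667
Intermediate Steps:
Function('d')(M, V) = Mul(Pow(Add(-5, M), -1), Add(3, V)) (Function('d')(M, V) = Mul(Add(3, V), Pow(Add(-5, M), -1)) = Mul(Pow(Add(-5, M), -1), Add(3, V)))
Function('k')(F, T) = Add(-2, F) (Function('k')(F, T) = Add(F, -2) = Add(-2, F))
Function('l')(y, X) = Pow(Add(-2, X, y), -1) (Function('l')(y, X) = Pow(Add(y, Add(-2, X)), -1) = Pow(Add(-2, X, y), -1))
Mul(Function('d')(2, 1), Function('l')(-19, -11)) = Mul(Mul(Pow(Add(-5, 2), -1), Add(3, 1)), Pow(Add(-2, -11, -19), -1)) = Mul(Mul(Pow(-3, -1), 4), Pow(-32, -1)) = Mul(Mul(Rational(-1, 3), 4), Rational(-1, 32)) = Mul(Rational(-4, 3), Rational(-1, 32)) = Rational(1, 24)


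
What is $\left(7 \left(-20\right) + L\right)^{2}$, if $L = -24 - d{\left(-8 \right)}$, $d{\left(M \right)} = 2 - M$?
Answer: $30276$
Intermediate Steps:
$L = -34$ ($L = -24 - \left(2 - -8\right) = -24 - \left(2 + 8\right) = -24 - 10 = -34$)
$\left(7 \left(-20\right) + L\right)^{2} = \left(7 \left(-20\right) - 34\right)^{2} = \left(-140 - 34\right)^{2} = \left(-174\right)^{2} = 30276$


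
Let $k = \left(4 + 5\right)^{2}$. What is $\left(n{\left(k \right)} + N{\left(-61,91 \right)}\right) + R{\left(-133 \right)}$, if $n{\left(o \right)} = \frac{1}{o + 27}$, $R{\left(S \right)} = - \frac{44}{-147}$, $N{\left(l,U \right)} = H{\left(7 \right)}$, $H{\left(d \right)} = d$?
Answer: $\frac{38677}{5292} \approx 7.3086$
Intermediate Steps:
$N{\left(l,U \right)} = 7$
$R{\left(S \right)} = \frac{44}{147}$ ($R{\left(S \right)} = \left(-44\right) \left(- \frac{1}{147}\right) = \frac{44}{147}$)
$k = 81$ ($k = 9^{2} = 81$)
$n{\left(o \right)} = \frac{1}{27 + o}$
$\left(n{\left(k \right)} + N{\left(-61,91 \right)}\right) + R{\left(-133 \right)} = \left(\frac{1}{27 + 81} + 7\right) + \frac{44}{147} = \left(\frac{1}{108} + 7\right) + \frac{44}{147} = \frac{757}{108} + \frac{44}{147} = \frac{38677}{5292}$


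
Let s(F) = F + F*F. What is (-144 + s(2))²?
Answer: 19044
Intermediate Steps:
s(F) = F + F²
(-144 + s(2))² = (-144 + 2*(1 + 2))² = (-144 + 2*3)² = (-144 + 6)² = (-138)² = 19044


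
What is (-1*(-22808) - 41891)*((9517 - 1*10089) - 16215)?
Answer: 320346321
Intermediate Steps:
(-1*(-22808) - 41891)*((9517 - 1*10089) - 16215) = (22808 - 41891)*((9517 - 10089) - 16215) = -19083*(-572 - 16215) = -19083*(-16787) = 320346321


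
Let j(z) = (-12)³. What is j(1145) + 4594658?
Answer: 4592930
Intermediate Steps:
j(z) = -1728
j(1145) + 4594658 = -1728 + 4594658 = 4592930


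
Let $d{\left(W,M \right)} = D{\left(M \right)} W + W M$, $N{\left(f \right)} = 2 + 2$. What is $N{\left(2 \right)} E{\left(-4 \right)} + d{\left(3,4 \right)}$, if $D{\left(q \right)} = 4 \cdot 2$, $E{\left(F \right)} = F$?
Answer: $20$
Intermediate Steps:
$N{\left(f \right)} = 4$
$D{\left(q \right)} = 8$
$d{\left(W,M \right)} = 8 W + M W$ ($d{\left(W,M \right)} = 8 W + W M = 8 W + M W$)
$N{\left(2 \right)} E{\left(-4 \right)} + d{\left(3,4 \right)} = 4 \left(-4\right) + 3 \left(8 + 4\right) = -16 + 3 \cdot 12 = -16 + 36 = 20$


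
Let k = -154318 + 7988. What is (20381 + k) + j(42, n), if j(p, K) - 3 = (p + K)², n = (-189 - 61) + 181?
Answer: -125217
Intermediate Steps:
k = -146330
n = -69 (n = -250 + 181 = -69)
j(p, K) = 3 + (K + p)² (j(p, K) = 3 + (p + K)² = 3 + (K + p)²)
(20381 + k) + j(42, n) = (20381 - 146330) + (3 + (-69 + 42)²) = -125949 + (3 + (-27)²) = -125949 + (3 + 729) = -125949 + 732 = -125217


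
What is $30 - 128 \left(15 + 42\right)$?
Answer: $-7266$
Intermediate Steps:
$30 - 128 \left(15 + 42\right) = 30 - 7296 = -7266$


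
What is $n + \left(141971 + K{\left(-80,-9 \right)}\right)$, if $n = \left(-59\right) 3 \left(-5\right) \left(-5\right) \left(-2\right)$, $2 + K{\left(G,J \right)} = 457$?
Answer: $151276$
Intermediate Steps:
$K{\left(G,J \right)} = 455$ ($K{\left(G,J \right)} = -2 + 457 = 455$)
$n = 8850$ ($n = - 177 \cdot 25 \left(-2\right) = \left(-177\right) \left(-50\right) = 8850$)
$n + \left(141971 + K{\left(-80,-9 \right)}\right) = 8850 + \left(141971 + 455\right) = 8850 + 142426 = 151276$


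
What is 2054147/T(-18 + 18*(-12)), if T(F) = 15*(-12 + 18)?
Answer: 2054147/90 ≈ 22824.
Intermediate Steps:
T(F) = 90 (T(F) = 15*6 = 90)
2054147/T(-18 + 18*(-12)) = 2054147/90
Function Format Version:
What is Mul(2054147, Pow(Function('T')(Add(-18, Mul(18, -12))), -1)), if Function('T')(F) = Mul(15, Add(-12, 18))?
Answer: Rational(2054147, 90) ≈ 22824.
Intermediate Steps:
Function('T')(F) = 90 (Function('T')(F) = Mul(15, 6) = 90)
Mul(2054147, Pow(Function('T')(Add(-18, Mul(18, -12))), -1)) = Mul(2054147, Pow(90, -1)) = Mul(2054147, Rational(1, 90)) = Rational(2054147, 90)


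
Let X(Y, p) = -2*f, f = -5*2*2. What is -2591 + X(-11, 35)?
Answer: -2551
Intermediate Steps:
f = -20 (f = -10*2 = -20)
X(Y, p) = 40 (X(Y, p) = -2*(-20) = 40)
-2591 + X(-11, 35) = -2591 + 40 = -2551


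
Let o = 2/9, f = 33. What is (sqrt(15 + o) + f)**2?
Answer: (99 + sqrt(137))**2/9 ≈ 1361.7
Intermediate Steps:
o = 2/9 (o = 2*(1/9) = 2/9 ≈ 0.22222)
(sqrt(15 + o) + f)**2 = (sqrt(15 + 2/9) + 33)**2 = (sqrt(137/9) + 33)**2 = (sqrt(137)/3 + 33)**2 = (33 + sqrt(137)/3)**2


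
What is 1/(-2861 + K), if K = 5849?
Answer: 1/2988 ≈ 0.00033467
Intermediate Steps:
1/(-2861 + K) = 1/(-2861 + 5849) = 1/2988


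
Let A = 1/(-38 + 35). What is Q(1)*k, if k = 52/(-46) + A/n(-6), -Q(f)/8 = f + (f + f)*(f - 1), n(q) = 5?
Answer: 3304/345 ≈ 9.5768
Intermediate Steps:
A = -1/3 (A = 1/(-3) = -1/3 ≈ -0.33333)
Q(f) = -8*f - 16*f*(-1 + f) (Q(f) = -8*(f + (f + f)*(f - 1)) = -8*(f + (2*f)*(-1 + f)) = -8*(f + 2*f*(-1 + f)) = -8*f - 16*f*(-1 + f))
k = -413/345 (k = 52/(-46) - 1/3/5 = 52*(-1/46) - 1/3*1/5 = -26/23 - 1/15 = -413/345 ≈ -1.1971)
Q(1)*k = (8*1*(1 - 2*1))*(-413/345) = (8*1*(1 - 2))*(-413/345) = (8*1*(-1))*(-413/345) = -8*(-413/345) = 3304/345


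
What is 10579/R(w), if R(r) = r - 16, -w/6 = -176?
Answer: 10579/1040 ≈ 10.172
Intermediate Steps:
w = 1056 (w = -6*(-176) = 1056)
R(r) = -16 + r
10579/R(w) = 10579/(-16 + 1056) = 10579/1040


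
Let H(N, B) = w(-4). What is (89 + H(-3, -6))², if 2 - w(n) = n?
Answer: 9025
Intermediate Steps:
w(n) = 2 - n
H(N, B) = 6 (H(N, B) = 2 - 1*(-4) = 2 + 4 = 6)
(89 + H(-3, -6))² = (89 + 6)² = 95² = 9025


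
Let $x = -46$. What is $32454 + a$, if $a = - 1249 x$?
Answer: $89908$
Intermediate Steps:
$a = 57454$ ($a = \left(-1249\right) \left(-46\right) = 57454$)
$32454 + a = 32454 + 57454 = 89908$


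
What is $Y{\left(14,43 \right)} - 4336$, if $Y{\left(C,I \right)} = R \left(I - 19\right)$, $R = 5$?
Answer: $-4216$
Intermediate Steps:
$Y{\left(C,I \right)} = -95 + 5 I$ ($Y{\left(C,I \right)} = 5 \left(I - 19\right) = 5 \left(-19 + I\right) = -95 + 5 I$)
$Y{\left(14,43 \right)} - 4336 = \left(-95 + 5 \cdot 43\right) - 4336 = \left(-95 + 215\right) - 4336 = 120 - 4336 = -4216$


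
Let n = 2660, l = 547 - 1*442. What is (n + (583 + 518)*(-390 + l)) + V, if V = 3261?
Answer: -307864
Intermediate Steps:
l = 105 (l = 547 - 442 = 105)
(n + (583 + 518)*(-390 + l)) + V = (2660 + (583 + 518)*(-390 + 105)) + 3261 = (2660 + 1101*(-285)) + 3261 = (2660 - 313785) + 3261 = -311125 + 3261 = -307864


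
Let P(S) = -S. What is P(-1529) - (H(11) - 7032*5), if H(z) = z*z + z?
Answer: 36557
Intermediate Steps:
H(z) = z + z**2 (H(z) = z**2 + z = z + z**2)
P(-1529) - (H(11) - 7032*5) = -1*(-1529) - (11*(1 + 11) - 7032*5) = 1529 - (11*12 - 586*60) = 1529 - (132 - 35160) = 1529 - 1*(-35028) = 1529 + 35028 = 36557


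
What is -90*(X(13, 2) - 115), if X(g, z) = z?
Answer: 10170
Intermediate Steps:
-90*(X(13, 2) - 115) = -90*(2 - 115) = -90*(-113) = 10170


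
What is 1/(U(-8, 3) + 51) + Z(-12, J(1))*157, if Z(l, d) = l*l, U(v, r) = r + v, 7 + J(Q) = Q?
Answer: 1039969/46 ≈ 22608.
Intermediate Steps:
J(Q) = -7 + Q
Z(l, d) = l²
1/(U(-8, 3) + 51) + Z(-12, J(1))*157 = 1/((3 - 8) + 51) + (-12)²*157 = 1/(-5 + 51) + 144*157 = 1/46 + 22608 = 1039969/46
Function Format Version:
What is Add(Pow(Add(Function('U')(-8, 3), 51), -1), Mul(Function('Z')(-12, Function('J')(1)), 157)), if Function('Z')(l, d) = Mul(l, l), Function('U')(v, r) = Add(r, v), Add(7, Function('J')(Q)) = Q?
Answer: Rational(1039969, 46) ≈ 22608.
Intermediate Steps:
Function('J')(Q) = Add(-7, Q)
Function('Z')(l, d) = Pow(l, 2)
Add(Pow(Add(Function('U')(-8, 3), 51), -1), Mul(Function('Z')(-12, Function('J')(1)), 157)) = Add(Pow(Add(Add(3, -8), 51), -1), Mul(Pow(-12, 2), 157)) = Add(Pow(Add(-5, 51), -1), Mul(144, 157)) = Add(Pow(46, -1), 22608) = Add(Rational(1, 46), 22608) = Rational(1039969, 46)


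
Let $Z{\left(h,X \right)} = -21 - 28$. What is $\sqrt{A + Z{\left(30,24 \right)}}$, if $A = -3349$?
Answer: $i \sqrt{3398} \approx 58.292 i$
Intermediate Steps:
$Z{\left(h,X \right)} = -49$ ($Z{\left(h,X \right)} = -21 - 28 = -49$)
$\sqrt{A + Z{\left(30,24 \right)}} = \sqrt{-3349 - 49} = \sqrt{-3398} = i \sqrt{3398}$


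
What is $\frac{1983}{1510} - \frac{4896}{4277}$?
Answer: $\frac{1088331}{6458270} \approx 0.16852$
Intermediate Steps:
$\frac{1983}{1510} - \frac{4896}{4277} = \frac{1088331}{6458270}$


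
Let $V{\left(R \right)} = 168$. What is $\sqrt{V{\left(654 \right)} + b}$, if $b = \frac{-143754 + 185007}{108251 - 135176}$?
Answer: $\frac{\sqrt{536363591}}{1795} \approx 12.902$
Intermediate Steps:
$b = - \frac{13751}{8975}$ ($b = \frac{41253}{-26925} = 41253 \left(- \frac{1}{26925}\right) = - \frac{13751}{8975} \approx -1.5321$)
$\sqrt{V{\left(654 \right)} + b} = \sqrt{168 - \frac{13751}{8975}} = \sqrt{\frac{1494049}{8975}} = \frac{\sqrt{536363591}}{1795}$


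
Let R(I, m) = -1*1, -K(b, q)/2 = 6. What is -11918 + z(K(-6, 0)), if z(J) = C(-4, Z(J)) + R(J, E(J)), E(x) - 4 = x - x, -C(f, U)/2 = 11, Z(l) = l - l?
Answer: -11941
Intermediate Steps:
Z(l) = 0
C(f, U) = -22 (C(f, U) = -2*11 = -22)
K(b, q) = -12 (K(b, q) = -2*6 = -12)
E(x) = 4 (E(x) = 4 + (x - x) = 4 + 0 = 4)
R(I, m) = -1
z(J) = -23 (z(J) = -22 - 1 = -23)
-11918 + z(K(-6, 0)) = -11918 - 23 = -11941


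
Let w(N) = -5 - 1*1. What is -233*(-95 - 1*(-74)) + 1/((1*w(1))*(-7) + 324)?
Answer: 1790839/366 ≈ 4893.0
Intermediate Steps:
w(N) = -6 (w(N) = -5 - 1 = -6)
-233*(-95 - 1*(-74)) + 1/((1*w(1))*(-7) + 324) = -233*(-95 - 1*(-74)) + 1/((1*(-6))*(-7) + 324) = -233*(-95 + 74) + 1/(-6*(-7) + 324) = -233*(-21) + 1/(42 + 324) = 4893 + 1/366 = 1790839/366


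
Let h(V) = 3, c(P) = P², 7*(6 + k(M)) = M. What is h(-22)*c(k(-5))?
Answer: 6627/49 ≈ 135.24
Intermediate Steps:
k(M) = -6 + M/7
h(-22)*c(k(-5)) = 3*(-6 + (⅐)*(-5))² = 3*(-6 - 5/7)² = 3*(-47/7)² = 3*(2209/49) = 6627/49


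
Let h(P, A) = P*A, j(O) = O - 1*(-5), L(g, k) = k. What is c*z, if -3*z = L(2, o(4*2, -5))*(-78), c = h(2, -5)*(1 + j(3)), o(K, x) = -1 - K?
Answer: 21060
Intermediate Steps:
j(O) = 5 + O (j(O) = O + 5 = 5 + O)
h(P, A) = A*P
c = -90 (c = (-5*2)*(1 + (5 + 3)) = -10*(1 + 8) = -10*9 = -90)
z = -234 (z = -(-1 - 4*2)*(-78)/3 = -(-1 - 1*8)*(-78)/3 = -(-1 - 8)*(-78)/3 = -(-3)*(-78) = -1/3*702 = -234)
c*z = -90*(-234) = 21060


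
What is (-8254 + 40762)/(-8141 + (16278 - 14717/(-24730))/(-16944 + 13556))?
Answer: -389098654560/97499744071 ≈ -3.9908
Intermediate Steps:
(-8254 + 40762)/(-8141 + (16278 - 14717/(-24730))/(-16944 + 13556)) = 32508/(-8141 + (16278 - 14717*(-1/24730))/(-3388)) = 32508/(-8141 + (16278 + 14717/24730)*(-1/3388)) = 32508/(-8141 + (402569657/24730)*(-1/3388)) = 32508/(-8141 - 57509951/11969320) = 32508/(-97499744071/11969320) = 32508*(-11969320/97499744071) = -389098654560/97499744071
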